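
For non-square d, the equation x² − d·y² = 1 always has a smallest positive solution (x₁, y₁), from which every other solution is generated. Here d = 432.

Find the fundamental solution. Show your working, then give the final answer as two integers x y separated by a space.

1351 65

√432 = [20; 1,3,1,1,1,3,1,40, …], period ℓ=8 (even) → k=7
k=0  a_k=20  p_k/q_k = 20/1
k=1  a_k=1  p_k/q_k = 21/1
…
k=4  a_k=1  p_k/q_k = 187/9
…
k=6  a_k=3  p_k/q_k = 1060/51
k=7  a_k=1  p_k/q_k = 1351/65
→ (1351, 65).  Check: 1351²=1825201, 432·65²=1825200, difference 1.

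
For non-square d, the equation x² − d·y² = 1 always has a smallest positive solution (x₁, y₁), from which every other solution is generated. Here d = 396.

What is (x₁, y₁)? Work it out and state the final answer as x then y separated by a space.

199 10

[19; 1,8,1,38] for √396; ℓ=4 ⇒ convergent index 3
i=0: a=19 ⇒ p=19, q=1
i=1: a=1 ⇒ p=20, q=1
i=2: a=8 ⇒ p=179, q=9
i=3: a=1 ⇒ p=199, q=10
fundamental: x₁=199, y₁=10  (since 39601 − 396·100 = 1)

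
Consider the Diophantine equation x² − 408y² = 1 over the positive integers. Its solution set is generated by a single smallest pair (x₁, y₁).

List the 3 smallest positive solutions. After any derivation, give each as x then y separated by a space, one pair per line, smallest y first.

101 5
20401 1010
4120901 204015

[20; 5,40] for √408; ℓ=2 ⇒ convergent index 1
step 0: (20, 1)  from 20·(1,0) + (0,1)
step 1: (101, 5)  from 5·(20,1) + (1,0)
→ (101, 5).  Check: 101²=10201, 408·5²=10200, difference 1.
(x_2, y_2) = (101·101 + 408·5·5, 101·5 + 5·101) = (20401, 1010)
(x_3, y_3) = (101·20401 + 408·5·1010, 101·1010 + 5·20401) = (4120901, 204015)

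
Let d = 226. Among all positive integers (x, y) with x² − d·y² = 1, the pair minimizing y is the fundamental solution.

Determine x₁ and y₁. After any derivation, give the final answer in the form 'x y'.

√226 → a₀=15, period (30); ℓ=1 odd so k=1
i=0: a=15 ⇒ p=15, q=1
i=1: a=30 ⇒ p=451, q=30
fundamental: x₁=451, y₁=30  (since 203401 − 226·900 = 1)

451 30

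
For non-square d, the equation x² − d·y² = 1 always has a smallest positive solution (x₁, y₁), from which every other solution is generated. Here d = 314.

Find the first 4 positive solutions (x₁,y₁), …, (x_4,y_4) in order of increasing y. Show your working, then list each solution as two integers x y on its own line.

√314 → a₀=17, period (1,2,1,1,2,1,34); ℓ=7 odd so k=13
k=0  a_k=17  p_k/q_k = 17/1
…
k=2  a_k=2  p_k/q_k = 53/3
…
k=7  a_k=34  p_k/q_k = 15381/868
…
k=11  a_k=1  p_k/q_k = 109882/6201
k=12  a_k=2  p_k/q_k = 282617/15949
k=13  a_k=1  p_k/q_k = 392499/22150
(x₁, y₁) = (392499, 22150);  392499² − 314·22150² = 1 ✓
n=2: (392499,22150)∘(392499,22150) = (392499·392499+314·22150·22150, 392499·22150+22150·392499) = (308110930001,17387705700)
n=3: (308110930001,17387705700)∘(392499,22150) = (392499·308110930001+314·22150·17387705700, 392499·17387705700+22150·308110930001) = (241866463828532499,13649314199066450)
n=4: (241866463828532499,13649314199066450)∘(392499,22150) = (392499·241866463828532499+314·22150·13649314199066450, 392499·13649314199066450+22150·241866463828532499) = (189864690372162243720001,10714684347621377411400)

392499 22150
308110930001 17387705700
241866463828532499 13649314199066450
189864690372162243720001 10714684347621377411400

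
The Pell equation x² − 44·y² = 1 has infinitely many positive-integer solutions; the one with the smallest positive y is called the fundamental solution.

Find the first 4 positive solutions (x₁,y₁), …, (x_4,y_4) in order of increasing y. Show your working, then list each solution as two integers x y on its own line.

199 30
79201 11940
31521799 4752090
12545596801 1891319880

√44 = [6; 1,1,1,2,1,1,1,12, …], period ℓ=8 (even) → k=7
i=0: a=6 ⇒ p=6, q=1
i=1: a=1 ⇒ p=7, q=1
…
i=3: a=1 ⇒ p=20, q=3
…
i=5: a=1 ⇒ p=73, q=11
i=6: a=1 ⇒ p=126, q=19
i=7: a=1 ⇒ p=199, q=30
→ (199, 30).  Check: 199²=39601, 44·30²=39600, difference 1.
(x_2, y_2) = (199·199 + 44·30·30, 199·30 + 30·199) = (79201, 11940)
(x_3, y_3) = (199·79201 + 44·30·11940, 199·11940 + 30·79201) = (31521799, 4752090)
(x_4, y_4) = (199·31521799 + 44·30·4752090, 199·4752090 + 30·31521799) = (12545596801, 1891319880)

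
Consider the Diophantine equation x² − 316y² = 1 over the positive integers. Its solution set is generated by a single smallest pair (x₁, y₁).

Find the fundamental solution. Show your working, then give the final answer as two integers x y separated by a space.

12799 720

√316 = [17; 1,3,2,8,2,3,1,34, …], period ℓ=8 (even) → k=7
k=0  a_k=17  p_k/q_k = 17/1
k=1  a_k=1  p_k/q_k = 18/1
k=2  a_k=3  p_k/q_k = 71/4
k=3  a_k=2  p_k/q_k = 160/9
k=4  a_k=8  p_k/q_k = 1351/76
k=5  a_k=2  p_k/q_k = 2862/161
k=6  a_k=3  p_k/q_k = 9937/559
k=7  a_k=1  p_k/q_k = 12799/720
(x₁, y₁) = (12799, 720);  12799² − 316·720² = 1 ✓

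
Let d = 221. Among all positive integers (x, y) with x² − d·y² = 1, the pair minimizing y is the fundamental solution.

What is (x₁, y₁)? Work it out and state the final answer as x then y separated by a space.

d=221: √d = [14; 1,6,2,6,1,28] (ℓ=6, even), read p_5/q_5
a_0=14:  p_0=14·1+0=14,  q_0=14·0+1=1
a_1=1:  p_1=1·14+1=15,  q_1=1·1+0=1
a_2=6:  p_2=6·15+14=104,  q_2=6·1+1=7
…
a_4=6:  p_4=6·223+104=1442,  q_4=6·15+7=97
a_5=1:  p_5=1·1442+223=1665,  q_5=1·97+15=112
fundamental: x₁=1665, y₁=112  (since 2772225 − 221·12544 = 1)

1665 112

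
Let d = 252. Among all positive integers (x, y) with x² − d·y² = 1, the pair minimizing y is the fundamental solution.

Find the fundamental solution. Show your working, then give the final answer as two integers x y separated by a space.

127 8

d=252: √d = [15; 1,6,1,30] (ℓ=4, even), read p_3/q_3
i=0: a=15 ⇒ p=15, q=1
…
i=2: a=6 ⇒ p=111, q=7
i=3: a=1 ⇒ p=127, q=8
→ (127, 8).  Check: 127²=16129, 252·8²=16128, difference 1.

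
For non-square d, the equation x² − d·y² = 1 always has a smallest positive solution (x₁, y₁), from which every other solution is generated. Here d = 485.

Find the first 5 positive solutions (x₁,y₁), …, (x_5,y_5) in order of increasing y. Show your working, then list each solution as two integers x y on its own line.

√485 = [22; 44, …], period ℓ=1 (odd) → k=1
k=0  a_k=22  p_k/q_k = 22/1
k=1  a_k=44  p_k/q_k = 969/44
(x₁, y₁) = (969, 44);  969² − 485·44² = 1 ✓
(x_2, y_2) = (969·969 + 485·44·44, 969·44 + 44·969) = (1877921, 85272)
(x_3, y_3) = (969·1877921 + 485·44·85272, 969·85272 + 44·1877921) = (3639409929, 165257092)
(x_4, y_4) = (969·3639409929 + 485·44·165257092, 969·165257092 + 44·3639409929) = (7053174564481, 320268159024)
(x_5, y_5) = (969·7053174564481 + 485·44·320268159024, 969·320268159024 + 44·7053174564481) = (13669048666554249, 620679526931420)

969 44
1877921 85272
3639409929 165257092
7053174564481 320268159024
13669048666554249 620679526931420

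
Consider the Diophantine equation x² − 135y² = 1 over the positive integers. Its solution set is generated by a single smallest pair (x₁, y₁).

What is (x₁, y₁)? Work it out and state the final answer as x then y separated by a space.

244 21

[11; 1,1,1,1,1,1,1,22] for √135; ℓ=8 ⇒ convergent index 7
i=0: a=11 ⇒ p=11, q=1
…
i=3: a=1 ⇒ p=35, q=3
i=4: a=1 ⇒ p=58, q=5
…
i=6: a=1 ⇒ p=151, q=13
i=7: a=1 ⇒ p=244, q=21
(x₁, y₁) = (244, 21);  244² − 135·21² = 1 ✓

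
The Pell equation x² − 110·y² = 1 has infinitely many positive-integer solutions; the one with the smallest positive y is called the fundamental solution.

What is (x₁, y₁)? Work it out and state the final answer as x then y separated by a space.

d=110: √d = [10; 2,20] (ℓ=2, even), read p_1/q_1
i=0: a=10 ⇒ p=10, q=1
i=1: a=2 ⇒ p=21, q=2
fundamental: x₁=21, y₁=2  (since 441 − 110·4 = 1)

21 2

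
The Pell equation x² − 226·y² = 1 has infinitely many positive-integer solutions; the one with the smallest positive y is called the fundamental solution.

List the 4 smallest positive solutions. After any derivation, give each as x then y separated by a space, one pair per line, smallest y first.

451 30
406801 27060
366934051 24408090
330974107201 22016070120

d=226: √d = [15; 30] (ℓ=1, odd), read p_1/q_1
a_0=15:  p_0=15·1+0=15,  q_0=15·0+1=1
a_1=30:  p_1=30·15+1=451,  q_1=30·1+0=30
(x₁, y₁) = (451, 30);  451² − 226·30² = 1 ✓
(x_2, y_2) = (451·451 + 226·30·30, 451·30 + 30·451) = (406801, 27060)
(x_3, y_3) = (451·406801 + 226·30·27060, 451·27060 + 30·406801) = (366934051, 24408090)
(x_4, y_4) = (451·366934051 + 226·30·24408090, 451·24408090 + 30·366934051) = (330974107201, 22016070120)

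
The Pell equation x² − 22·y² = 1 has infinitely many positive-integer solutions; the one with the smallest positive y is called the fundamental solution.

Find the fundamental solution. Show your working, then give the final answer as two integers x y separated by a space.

197 42

√22 → a₀=4, period (1,2,4,2,1,8); ℓ=6 even so k=5
k=0  a_k=4  p_k/q_k = 4/1
…
k=2  a_k=2  p_k/q_k = 14/3
…
k=4  a_k=2  p_k/q_k = 136/29
k=5  a_k=1  p_k/q_k = 197/42
→ (197, 42).  Check: 197²=38809, 22·42²=38808, difference 1.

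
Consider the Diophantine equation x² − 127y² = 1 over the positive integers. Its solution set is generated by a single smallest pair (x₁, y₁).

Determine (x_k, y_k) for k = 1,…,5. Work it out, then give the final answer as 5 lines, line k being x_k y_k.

√127 → a₀=11, period (3,1,2,2,7,11,7,2,2,1,3,22); ℓ=12 even so k=11
k=0  a_k=11  p_k/q_k = 11/1
…
k=2  a_k=1  p_k/q_k = 45/4
k=3  a_k=2  p_k/q_k = 124/11
k=4  a_k=2  p_k/q_k = 293/26
k=5  a_k=7  p_k/q_k = 2175/193
…
k=8  a_k=2  p_k/q_k = 367620/32621
…
k=10  a_k=1  p_k/q_k = 1274561/113099
k=11  a_k=3  p_k/q_k = 4730624/419775
→ (4730624, 419775).  Check: 4730624²=22378803429376, 127·419775²=22378803429375, difference 1.
(4730624+419775√127)^2 = 44757606858751 + 3971595379200√127
(4730624+419775√127)^3 = 423462818377139450624 + 37576248838264821825√127
(4730624+419775√127)^4 = 4006486743445029115330560001 + 355518209168531397366758400√127
(4730624+419775√127)^5 = 37906364688445371364544653008890624 + 3363645945459311770024609913661375√127

4730624 419775
44757606858751 3971595379200
423462818377139450624 37576248838264821825
4006486743445029115330560001 355518209168531397366758400
37906364688445371364544653008890624 3363645945459311770024609913661375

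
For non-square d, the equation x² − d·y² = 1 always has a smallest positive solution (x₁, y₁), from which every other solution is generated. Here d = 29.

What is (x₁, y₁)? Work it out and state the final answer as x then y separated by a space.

√29 = [5; 2,1,1,2,10, …], period ℓ=5 (odd) → k=9
step 0: (5, 1)  from 5·(1,0) + (0,1)
…
step 2: (16, 3)  from 1·(11,2) + (5,1)
…
step 6: (1524, 283)  from 2·(727,135) + (70,13)
step 7: (2251, 418)  from 1·(1524,283) + (727,135)
step 8: (3775, 701)  from 1·(2251,418) + (1524,283)
step 9: (9801, 1820)  from 2·(3775,701) + (2251,418)
→ (9801, 1820).  Check: 9801²=96059601, 29·1820²=96059600, difference 1.

9801 1820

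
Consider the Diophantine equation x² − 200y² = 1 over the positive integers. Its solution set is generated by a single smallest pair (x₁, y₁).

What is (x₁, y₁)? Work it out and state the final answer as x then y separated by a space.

99 7

d=200: √d = [14; 7,28] (ℓ=2, even), read p_1/q_1
k=0  a_k=14  p_k/q_k = 14/1
k=1  a_k=7  p_k/q_k = 99/7
(x₁, y₁) = (99, 7);  99² − 200·7² = 1 ✓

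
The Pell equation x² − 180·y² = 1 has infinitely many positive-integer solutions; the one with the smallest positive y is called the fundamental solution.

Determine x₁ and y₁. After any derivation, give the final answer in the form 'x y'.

[13; 2,2,2,26] for √180; ℓ=4 ⇒ convergent index 3
a_0=13:  p_0=13·1+0=13,  q_0=13·0+1=1
…
a_2=2:  p_2=2·27+13=67,  q_2=2·2+1=5
a_3=2:  p_3=2·67+27=161,  q_3=2·5+2=12
(x₁, y₁) = (161, 12);  161² − 180·12² = 1 ✓

161 12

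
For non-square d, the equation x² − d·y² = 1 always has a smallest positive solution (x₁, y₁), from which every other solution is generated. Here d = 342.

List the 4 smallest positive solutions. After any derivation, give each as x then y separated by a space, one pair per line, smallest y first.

√342 = [18; 2,36, …], period ℓ=2 (even) → k=1
k=0  a_k=18  p_k/q_k = 18/1
k=1  a_k=2  p_k/q_k = 37/2
→ (37, 2).  Check: 37²=1369, 342·2²=1368, difference 1.
(37+2√342)^2 = 2737 + 148√342
(37+2√342)^3 = 202501 + 10950√342
(37+2√342)^4 = 14982337 + 810152√342

37 2
2737 148
202501 10950
14982337 810152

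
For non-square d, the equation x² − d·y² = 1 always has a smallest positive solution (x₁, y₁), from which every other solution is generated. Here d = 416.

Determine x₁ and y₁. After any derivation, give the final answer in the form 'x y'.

√416 = [20; 2,1,1,9,1,1,2,40, …], period ℓ=8 (even) → k=7
i=0: a=20 ⇒ p=20, q=1
i=1: a=2 ⇒ p=41, q=2
i=2: a=1 ⇒ p=61, q=3
i=3: a=1 ⇒ p=102, q=5
i=4: a=9 ⇒ p=979, q=48
i=5: a=1 ⇒ p=1081, q=53
i=6: a=1 ⇒ p=2060, q=101
i=7: a=2 ⇒ p=5201, q=255
→ (5201, 255).  Check: 5201²=27050401, 416·255²=27050400, difference 1.

5201 255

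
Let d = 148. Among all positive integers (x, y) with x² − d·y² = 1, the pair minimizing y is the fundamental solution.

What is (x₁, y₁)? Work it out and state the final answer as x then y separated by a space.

√148 = [12; 6,24, …], period ℓ=2 (even) → k=1
i=0: a=12 ⇒ p=12, q=1
i=1: a=6 ⇒ p=73, q=6
(x₁, y₁) = (73, 6);  73² − 148·6² = 1 ✓

73 6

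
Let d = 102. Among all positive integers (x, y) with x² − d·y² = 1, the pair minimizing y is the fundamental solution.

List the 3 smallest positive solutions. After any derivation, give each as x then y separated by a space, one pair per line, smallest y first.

101 10
20401 2020
4120901 408030

√102 = [10; 10,20, …], period ℓ=2 (even) → k=1
i=0: a=10 ⇒ p=10, q=1
i=1: a=10 ⇒ p=101, q=10
(x₁, y₁) = (101, 10);  101² − 102·10² = 1 ✓
(101+10√102)^2 = 20401 + 2020√102
(101+10√102)^3 = 4120901 + 408030√102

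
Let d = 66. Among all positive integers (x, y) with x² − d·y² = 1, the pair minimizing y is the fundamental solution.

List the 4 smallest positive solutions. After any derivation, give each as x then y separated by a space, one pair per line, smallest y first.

65 8
8449 1040
1098305 135192
142771201 17573920

√66 = [8; 8,16, …], period ℓ=2 (even) → k=1
a_0=8:  p_0=8·1+0=8,  q_0=8·0+1=1
a_1=8:  p_1=8·8+1=65,  q_1=8·1+0=8
fundamental: x₁=65, y₁=8  (since 4225 − 66·64 = 1)
k=2:  x_2 = 65·65+66·8·8 = 8449,  y_2 = 65·8+8·65 = 1040
k=3:  x_3 = 65·8449+66·8·1040 = 1098305,  y_3 = 65·1040+8·8449 = 135192
k=4:  x_4 = 65·1098305+66·8·135192 = 142771201,  y_4 = 65·135192+8·1098305 = 17573920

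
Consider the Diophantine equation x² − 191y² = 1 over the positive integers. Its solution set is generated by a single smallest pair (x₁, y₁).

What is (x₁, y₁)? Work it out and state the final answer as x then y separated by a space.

√191 → a₀=13, period (1,4,1,1,3,…,4,1,26); ℓ=16 even so k=15
i=0: a=13 ⇒ p=13, q=1
i=1: a=1 ⇒ p=14, q=1
…
i=3: a=1 ⇒ p=83, q=6
…
i=5: a=3 ⇒ p=539, q=39
…
i=12: a=1 ⇒ p=911765, q=65973
i=13: a=1 ⇒ p=1616447, q=116962
i=14: a=4 ⇒ p=7377553, q=533821
i=15: a=1 ⇒ p=8994000, q=650783
fundamental: x₁=8994000, y₁=650783  (since 80892036000000 − 191·423518513089 = 1)

8994000 650783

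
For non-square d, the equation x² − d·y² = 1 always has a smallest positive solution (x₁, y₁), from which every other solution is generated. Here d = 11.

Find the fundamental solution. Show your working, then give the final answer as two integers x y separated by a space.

10 3

√11 = [3; 3,6, …], period ℓ=2 (even) → k=1
k=0  a_k=3  p_k/q_k = 3/1
k=1  a_k=3  p_k/q_k = 10/3
→ (10, 3).  Check: 10²=100, 11·3²=99, difference 1.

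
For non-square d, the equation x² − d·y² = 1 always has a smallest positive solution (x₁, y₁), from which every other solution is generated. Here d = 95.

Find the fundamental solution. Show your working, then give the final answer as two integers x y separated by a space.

√95 = [9; 1,2,1,18, …], period ℓ=4 (even) → k=3
step 0: (9, 1)  from 9·(1,0) + (0,1)
step 1: (10, 1)  from 1·(9,1) + (1,0)
step 2: (29, 3)  from 2·(10,1) + (9,1)
step 3: (39, 4)  from 1·(29,3) + (10,1)
fundamental: x₁=39, y₁=4  (since 1521 − 95·16 = 1)

39 4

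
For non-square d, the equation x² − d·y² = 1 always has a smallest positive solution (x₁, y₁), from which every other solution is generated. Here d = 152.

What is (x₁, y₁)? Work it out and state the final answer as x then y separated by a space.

√152 → a₀=12, period (3,24); ℓ=2 even so k=1
a_0=12:  p_0=12·1+0=12,  q_0=12·0+1=1
a_1=3:  p_1=3·12+1=37,  q_1=3·1+0=3
→ (37, 3).  Check: 37²=1369, 152·3²=1368, difference 1.

37 3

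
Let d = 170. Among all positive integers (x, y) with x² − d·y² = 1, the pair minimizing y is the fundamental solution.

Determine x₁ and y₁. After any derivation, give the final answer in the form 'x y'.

339 26

d=170: √d = [13; 26] (ℓ=1, odd), read p_1/q_1
k=0  a_k=13  p_k/q_k = 13/1
k=1  a_k=26  p_k/q_k = 339/26
fundamental: x₁=339, y₁=26  (since 114921 − 170·676 = 1)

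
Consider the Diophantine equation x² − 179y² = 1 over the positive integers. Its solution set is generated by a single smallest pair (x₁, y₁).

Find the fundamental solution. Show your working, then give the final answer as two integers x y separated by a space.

√179 = [13; 2,1,1,1,3,…,1,2,26, …], period ℓ=14 (even) → k=13
a_0=13:  p_0=13·1+0=13,  q_0=13·0+1=1
…
a_3=1:  p_3=1·40+27=67,  q_3=1·3+2=5
a_4=1:  p_4=1·67+40=107,  q_4=1·5+3=8
a_5=3:  p_5=3·107+67=388,  q_5=3·8+5=29
a_6=5:  p_6=5·388+107=2047,  q_6=5·29+8=153
…
a_8=5:  p_8=5·26999+2047=137042,  q_8=5·2018+153=10243
…
a_10=1:  p_10=1·438125+137042=575167,  q_10=1·32747+10243=42990
a_11=1:  p_11=1·575167+438125=1013292,  q_11=1·42990+32747=75737
a_12=1:  p_12=1·1013292+575167=1588459,  q_12=1·75737+42990=118727
a_13=2:  p_13=2·1588459+1013292=4190210,  q_13=2·118727+75737=313191
(x₁, y₁) = (4190210, 313191);  4190210² − 179·313191² = 1 ✓

4190210 313191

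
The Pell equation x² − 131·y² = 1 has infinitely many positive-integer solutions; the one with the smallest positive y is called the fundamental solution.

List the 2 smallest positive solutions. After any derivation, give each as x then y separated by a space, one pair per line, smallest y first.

10610 927
225144199 19670940

d=131: √d = [11; 2,4,11,4,2,22] (ℓ=6, even), read p_5/q_5
step 0: (11, 1)  from 11·(1,0) + (0,1)
step 1: (23, 2)  from 2·(11,1) + (1,0)
step 2: (103, 9)  from 4·(23,2) + (11,1)
step 3: (1156, 101)  from 11·(103,9) + (23,2)
step 4: (4727, 413)  from 4·(1156,101) + (103,9)
step 5: (10610, 927)  from 2·(4727,413) + (1156,101)
→ (10610, 927).  Check: 10610²=112572100, 131·927²=112572099, difference 1.
n=2: (10610,927)∘(10610,927) = (10610·10610+131·927·927, 10610·927+927·10610) = (225144199,19670940)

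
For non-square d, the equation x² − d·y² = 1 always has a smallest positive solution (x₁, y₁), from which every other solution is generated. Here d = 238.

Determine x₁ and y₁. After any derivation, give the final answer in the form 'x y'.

11663 756

d=238: √d = [15; 2,2,1,14,1,2,2,30] (ℓ=8, even), read p_7/q_7
k=0  a_k=15  p_k/q_k = 15/1
…
k=2  a_k=2  p_k/q_k = 77/5
k=3  a_k=1  p_k/q_k = 108/7
k=4  a_k=14  p_k/q_k = 1589/103
k=5  a_k=1  p_k/q_k = 1697/110
k=6  a_k=2  p_k/q_k = 4983/323
k=7  a_k=2  p_k/q_k = 11663/756
→ (11663, 756).  Check: 11663²=136025569, 238·756²=136025568, difference 1.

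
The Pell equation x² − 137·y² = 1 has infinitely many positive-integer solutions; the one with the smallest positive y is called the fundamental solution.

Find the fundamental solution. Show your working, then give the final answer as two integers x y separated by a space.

[11; 1,2,2,1,1,2,2,1,22] for √137; ℓ=9 ⇒ convergent index 17
i=0: a=11 ⇒ p=11, q=1
i=1: a=1 ⇒ p=12, q=1
i=2: a=2 ⇒ p=35, q=3
…
i=4: a=1 ⇒ p=117, q=10
i=5: a=1 ⇒ p=199, q=17
…
i=14: a=1 ⇒ p=694077, q=59299
…
i=16: a=2 ⇒ p=4286741, q=366241
i=17: a=1 ⇒ p=6083073, q=519712
fundamental: x₁=6083073, y₁=519712  (since 37003777123329 − 137·270100562944 = 1)

6083073 519712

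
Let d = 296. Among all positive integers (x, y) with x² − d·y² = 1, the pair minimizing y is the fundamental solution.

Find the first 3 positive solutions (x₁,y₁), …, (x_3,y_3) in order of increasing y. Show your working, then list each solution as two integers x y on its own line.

3699 215
27365201 1590570
202447753299 11767036645

√296 = [17; 4,1,7,1,4,34, …], period ℓ=6 (even) → k=5
a_0=17:  p_0=17·1+0=17,  q_0=17·0+1=1
a_1=4:  p_1=4·17+1=69,  q_1=4·1+0=4
a_2=1:  p_2=1·69+17=86,  q_2=1·4+1=5
a_3=7:  p_3=7·86+69=671,  q_3=7·5+4=39
a_4=1:  p_4=1·671+86=757,  q_4=1·39+5=44
a_5=4:  p_5=4·757+671=3699,  q_5=4·44+39=215
(x₁, y₁) = (3699, 215);  3699² − 296·215² = 1 ✓
(x_2, y_2) = (3699·3699 + 296·215·215, 3699·215 + 215·3699) = (27365201, 1590570)
(x_3, y_3) = (3699·27365201 + 296·215·1590570, 3699·1590570 + 215·27365201) = (202447753299, 11767036645)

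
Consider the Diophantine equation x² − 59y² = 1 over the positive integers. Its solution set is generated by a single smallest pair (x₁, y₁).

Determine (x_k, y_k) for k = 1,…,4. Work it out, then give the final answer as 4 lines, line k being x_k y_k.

530 69
561799 73140
595506410 77528331
631236232801 82179957720

√59 = [7; 1,2,7,2,1,14, …], period ℓ=6 (even) → k=5
i=0: a=7 ⇒ p=7, q=1
…
i=2: a=2 ⇒ p=23, q=3
…
i=4: a=2 ⇒ p=361, q=47
i=5: a=1 ⇒ p=530, q=69
→ (530, 69).  Check: 530²=280900, 59·69²=280899, difference 1.
(x_2, y_2) = (530·530 + 59·69·69, 530·69 + 69·530) = (561799, 73140)
(x_3, y_3) = (530·561799 + 59·69·73140, 530·73140 + 69·561799) = (595506410, 77528331)
(x_4, y_4) = (530·595506410 + 59·69·77528331, 530·77528331 + 69·595506410) = (631236232801, 82179957720)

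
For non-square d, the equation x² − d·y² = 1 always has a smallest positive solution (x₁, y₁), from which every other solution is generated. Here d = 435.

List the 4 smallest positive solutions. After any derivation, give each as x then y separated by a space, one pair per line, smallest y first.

146 7
42631 2044
12448106 596841
3634804321 174275528

[20; 1,5,1,40] for √435; ℓ=4 ⇒ convergent index 3
step 0: (20, 1)  from 20·(1,0) + (0,1)
…
step 2: (125, 6)  from 5·(21,1) + (20,1)
step 3: (146, 7)  from 1·(125,6) + (21,1)
fundamental: x₁=146, y₁=7  (since 21316 − 435·49 = 1)
(x_2, y_2) = (146·146 + 435·7·7, 146·7 + 7·146) = (42631, 2044)
(x_3, y_3) = (146·42631 + 435·7·2044, 146·2044 + 7·42631) = (12448106, 596841)
(x_4, y_4) = (146·12448106 + 435·7·596841, 146·596841 + 7·12448106) = (3634804321, 174275528)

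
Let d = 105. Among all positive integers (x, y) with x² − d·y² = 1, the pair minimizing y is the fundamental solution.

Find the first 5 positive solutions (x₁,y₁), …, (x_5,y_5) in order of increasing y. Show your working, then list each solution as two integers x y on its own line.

√105 = [10; 4,20, …], period ℓ=2 (even) → k=1
a_0=10:  p_0=10·1+0=10,  q_0=10·0+1=1
a_1=4:  p_1=4·10+1=41,  q_1=4·1+0=4
(x₁, y₁) = (41, 4);  41² − 105·4² = 1 ✓
n=2: (41,4)∘(41,4) = (41·41+105·4·4, 41·4+4·41) = (3361,328)
n=3: (3361,328)∘(41,4) = (41·3361+105·4·328, 41·328+4·3361) = (275561,26892)
n=4: (275561,26892)∘(41,4) = (41·275561+105·4·26892, 41·26892+4·275561) = (22592641,2204816)
n=5: (22592641,2204816)∘(41,4) = (41·22592641+105·4·2204816, 41·2204816+4·22592641) = (1852321001,180768020)

41 4
3361 328
275561 26892
22592641 2204816
1852321001 180768020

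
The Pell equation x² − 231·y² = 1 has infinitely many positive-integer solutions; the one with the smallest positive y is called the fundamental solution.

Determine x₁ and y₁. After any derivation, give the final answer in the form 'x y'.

√231 → a₀=15, period (5,30); ℓ=2 even so k=1
i=0: a=15 ⇒ p=15, q=1
i=1: a=5 ⇒ p=76, q=5
fundamental: x₁=76, y₁=5  (since 5776 − 231·25 = 1)

76 5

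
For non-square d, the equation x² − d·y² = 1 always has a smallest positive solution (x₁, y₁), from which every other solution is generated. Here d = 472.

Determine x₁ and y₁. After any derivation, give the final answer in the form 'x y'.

√472 → a₀=21, period (1,2,1,1,1,…,2,1,42); ℓ=14 even so k=13
step 0: (21, 1)  from 21·(1,0) + (0,1)
…
step 7: (5779, 266)  from 5·(1108,51) + (239,11)
…
step 12: (222687, 10250)  from 2·(84230,3877) + (54227,2496)
step 13: (306917, 14127)  from 1·(222687,10250) + (84230,3877)
(x₁, y₁) = (306917, 14127);  306917² − 472·14127² = 1 ✓

306917 14127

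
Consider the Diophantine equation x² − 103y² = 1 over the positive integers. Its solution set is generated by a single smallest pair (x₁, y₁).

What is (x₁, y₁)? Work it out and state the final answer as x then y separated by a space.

227528 22419

√103 → a₀=10, period (6,1,2,1,1,9,1,1,2,1,6,20); ℓ=12 even so k=11
a_0=10:  p_0=10·1+0=10,  q_0=10·0+1=1
…
a_3=2:  p_3=2·71+61=203,  q_3=2·7+6=20
…
a_5=1:  p_5=1·274+203=477,  q_5=1·27+20=47
a_6=9:  p_6=9·477+274=4567,  q_6=9·47+27=450
…
a_9=2:  p_9=2·9611+5044=24266,  q_9=2·947+497=2391
a_10=1:  p_10=1·24266+9611=33877,  q_10=1·2391+947=3338
a_11=6:  p_11=6·33877+24266=227528,  q_11=6·3338+2391=22419
(x₁, y₁) = (227528, 22419);  227528² − 103·22419² = 1 ✓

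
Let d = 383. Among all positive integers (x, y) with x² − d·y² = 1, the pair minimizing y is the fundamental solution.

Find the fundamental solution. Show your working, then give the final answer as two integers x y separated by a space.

d=383: √d = [19; 1,1,3,19,3,1,1,38] (ℓ=8, even), read p_7/q_7
i=0: a=19 ⇒ p=19, q=1
…
i=2: a=1 ⇒ p=39, q=2
i=3: a=3 ⇒ p=137, q=7
…
i=5: a=3 ⇒ p=8063, q=412
i=6: a=1 ⇒ p=10705, q=547
i=7: a=1 ⇒ p=18768, q=959
→ (18768, 959).  Check: 18768²=352237824, 383·959²=352237823, difference 1.

18768 959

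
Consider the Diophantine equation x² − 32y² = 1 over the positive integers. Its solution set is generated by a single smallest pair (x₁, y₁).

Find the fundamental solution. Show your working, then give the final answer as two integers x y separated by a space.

17 3

√32 → a₀=5, period (1,1,1,10); ℓ=4 even so k=3
i=0: a=5 ⇒ p=5, q=1
i=1: a=1 ⇒ p=6, q=1
i=2: a=1 ⇒ p=11, q=2
i=3: a=1 ⇒ p=17, q=3
(x₁, y₁) = (17, 3);  17² − 32·3² = 1 ✓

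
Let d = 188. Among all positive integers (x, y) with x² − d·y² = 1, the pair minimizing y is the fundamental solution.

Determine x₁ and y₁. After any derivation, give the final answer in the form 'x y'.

4607 336

√188 → a₀=13, period (1,2,2,6,2,2,1,26); ℓ=8 even so k=7
step 0: (13, 1)  from 13·(1,0) + (0,1)
…
step 4: (617, 45)  from 6·(96,7) + (41,3)
step 5: (1330, 97)  from 2·(617,45) + (96,7)
step 6: (3277, 239)  from 2·(1330,97) + (617,45)
step 7: (4607, 336)  from 1·(3277,239) + (1330,97)
→ (4607, 336).  Check: 4607²=21224449, 188·336²=21224448, difference 1.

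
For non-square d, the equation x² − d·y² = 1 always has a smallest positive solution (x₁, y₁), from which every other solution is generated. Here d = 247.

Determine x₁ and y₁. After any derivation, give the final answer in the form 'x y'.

85292 5427

d=247: √d = [15; 1,2,1,1,9,1,9,1,1,2,1,30] (ℓ=12, even), read p_11/q_11
a_0=15:  p_0=15·1+0=15,  q_0=15·0+1=1
…
a_4=1:  p_4=1·63+47=110,  q_4=1·4+3=7
a_5=9:  p_5=9·110+63=1053,  q_5=9·7+4=67
…
a_8=1:  p_8=1·11520+1163=12683,  q_8=1·733+74=807
…
a_10=2:  p_10=2·24203+12683=61089,  q_10=2·1540+807=3887
a_11=1:  p_11=1·61089+24203=85292,  q_11=1·3887+1540=5427
fundamental: x₁=85292, y₁=5427  (since 7274725264 − 247·29452329 = 1)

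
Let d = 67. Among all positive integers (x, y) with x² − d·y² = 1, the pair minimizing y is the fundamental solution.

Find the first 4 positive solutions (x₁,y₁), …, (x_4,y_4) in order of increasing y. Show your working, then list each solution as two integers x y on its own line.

48842 5967
4771081927 582880428
466058366908226 56938091722785
45526445508292066657 5561940551265649512

√67 = [8; 5,2,1,1,7,1,1,2,5,16, …], period ℓ=10 (even) → k=9
k=0  a_k=8  p_k/q_k = 8/1
…
k=2  a_k=2  p_k/q_k = 90/11
…
k=4  a_k=1  p_k/q_k = 221/27
k=5  a_k=7  p_k/q_k = 1678/205
…
k=8  a_k=2  p_k/q_k = 9053/1106
k=9  a_k=5  p_k/q_k = 48842/5967
(x₁, y₁) = (48842, 5967);  48842² − 67·5967² = 1 ✓
n=2: (48842,5967)∘(48842,5967) = (48842·48842+67·5967·5967, 48842·5967+5967·48842) = (4771081927,582880428)
n=3: (4771081927,582880428)∘(48842,5967) = (48842·4771081927+67·5967·582880428, 48842·582880428+5967·4771081927) = (466058366908226,56938091722785)
n=4: (466058366908226,56938091722785)∘(48842,5967) = (48842·466058366908226+67·5967·56938091722785, 48842·56938091722785+5967·466058366908226) = (45526445508292066657,5561940551265649512)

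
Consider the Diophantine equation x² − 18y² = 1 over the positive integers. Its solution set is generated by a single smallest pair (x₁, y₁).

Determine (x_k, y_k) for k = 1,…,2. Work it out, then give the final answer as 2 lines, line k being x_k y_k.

17 4
577 136

d=18: √d = [4; 4,8] (ℓ=2, even), read p_1/q_1
a_0=4:  p_0=4·1+0=4,  q_0=4·0+1=1
a_1=4:  p_1=4·4+1=17,  q_1=4·1+0=4
→ (17, 4).  Check: 17²=289, 18·4²=288, difference 1.
k=2:  x_2 = 17·17+18·4·4 = 577,  y_2 = 17·4+4·17 = 136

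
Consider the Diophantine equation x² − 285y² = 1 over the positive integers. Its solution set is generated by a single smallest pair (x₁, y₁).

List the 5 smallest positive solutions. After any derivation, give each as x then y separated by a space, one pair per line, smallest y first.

[16; 1,7,2,7,1,32] for √285; ℓ=6 ⇒ convergent index 5
a_0=16:  p_0=16·1+0=16,  q_0=16·0+1=1
a_1=1:  p_1=1·16+1=17,  q_1=1·1+0=1
…
a_4=7:  p_4=7·287+135=2144,  q_4=7·17+8=127
a_5=1:  p_5=1·2144+287=2431,  q_5=1·127+17=144
fundamental: x₁=2431, y₁=144  (since 5909761 − 285·20736 = 1)
(2431+144√285)^2 = 11819521 + 700128√285
(2431+144√285)^3 = 57466508671 + 3404022192√285
(2431+144√285)^4 = 279402153338881 + 16550355197376√285
(2431+144√285)^5 = 1358453212067130751 + 80467823565619920√285

2431 144
11819521 700128
57466508671 3404022192
279402153338881 16550355197376
1358453212067130751 80467823565619920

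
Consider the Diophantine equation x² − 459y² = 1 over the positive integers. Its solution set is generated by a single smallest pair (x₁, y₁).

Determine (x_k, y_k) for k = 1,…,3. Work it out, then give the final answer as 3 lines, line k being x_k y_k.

499850 23331
499700044999 23324000700
499550134985000450 23317003499766669

√459 → a₀=21, period (2,2,1,4,21,4,1,2,2,42); ℓ=10 even so k=9
i=0: a=21 ⇒ p=21, q=1
…
i=2: a=2 ⇒ p=107, q=5
…
i=5: a=21 ⇒ p=14997, q=700
…
i=8: a=2 ⇒ p=212079, q=9899
i=9: a=2 ⇒ p=499850, q=23331
fundamental: x₁=499850, y₁=23331  (since 249850022500 − 459·544335561 = 1)
n=2: (499850,23331)∘(499850,23331) = (499850·499850+459·23331·23331, 499850·23331+23331·499850) = (499700044999,23324000700)
n=3: (499700044999,23324000700)∘(499850,23331) = (499850·499700044999+459·23331·23324000700, 499850·23324000700+23331·499700044999) = (499550134985000450,23317003499766669)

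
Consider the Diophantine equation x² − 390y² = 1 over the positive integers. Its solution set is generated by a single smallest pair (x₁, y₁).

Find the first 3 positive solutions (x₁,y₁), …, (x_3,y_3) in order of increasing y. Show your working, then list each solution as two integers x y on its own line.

79 4
12481 632
1971919 99852

√390 → a₀=19, period (1,2,1,38); ℓ=4 even so k=3
k=0  a_k=19  p_k/q_k = 19/1
k=1  a_k=1  p_k/q_k = 20/1
k=2  a_k=2  p_k/q_k = 59/3
k=3  a_k=1  p_k/q_k = 79/4
(x₁, y₁) = (79, 4);  79² − 390·4² = 1 ✓
k=2:  x_2 = 79·79+390·4·4 = 12481,  y_2 = 79·4+4·79 = 632
k=3:  x_3 = 79·12481+390·4·632 = 1971919,  y_3 = 79·632+4·12481 = 99852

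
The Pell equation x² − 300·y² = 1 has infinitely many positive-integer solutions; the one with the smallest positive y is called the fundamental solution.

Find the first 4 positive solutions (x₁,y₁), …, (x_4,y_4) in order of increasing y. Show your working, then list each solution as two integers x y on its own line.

√300 → a₀=17, period (3,8,3,34); ℓ=4 even so k=3
a_0=17:  p_0=17·1+0=17,  q_0=17·0+1=1
a_1=3:  p_1=3·17+1=52,  q_1=3·1+0=3
a_2=8:  p_2=8·52+17=433,  q_2=8·3+1=25
a_3=3:  p_3=3·433+52=1351,  q_3=3·25+3=78
fundamental: x₁=1351, y₁=78  (since 1825201 − 300·6084 = 1)
k=2:  x_2 = 1351·1351+300·78·78 = 3650401,  y_2 = 1351·78+78·1351 = 210756
k=3:  x_3 = 1351·3650401+300·78·210756 = 9863382151,  y_3 = 1351·210756+78·3650401 = 569462634
k=4:  x_4 = 1351·9863382151+300·78·569462634 = 26650854921601,  y_4 = 1351·569462634+78·9863382151 = 1538687826312

1351 78
3650401 210756
9863382151 569462634
26650854921601 1538687826312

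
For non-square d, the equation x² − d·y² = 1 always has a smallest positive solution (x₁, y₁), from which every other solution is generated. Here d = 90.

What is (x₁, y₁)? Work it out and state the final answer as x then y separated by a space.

19 2

d=90: √d = [9; 2,18] (ℓ=2, even), read p_1/q_1
k=0  a_k=9  p_k/q_k = 9/1
k=1  a_k=2  p_k/q_k = 19/2
(x₁, y₁) = (19, 2);  19² − 90·2² = 1 ✓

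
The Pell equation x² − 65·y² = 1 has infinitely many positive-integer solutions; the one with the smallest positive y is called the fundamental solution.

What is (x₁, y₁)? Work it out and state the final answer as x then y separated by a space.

129 16

√65 = [8; 16, …], period ℓ=1 (odd) → k=1
k=0  a_k=8  p_k/q_k = 8/1
k=1  a_k=16  p_k/q_k = 129/16
(x₁, y₁) = (129, 16);  129² − 65·16² = 1 ✓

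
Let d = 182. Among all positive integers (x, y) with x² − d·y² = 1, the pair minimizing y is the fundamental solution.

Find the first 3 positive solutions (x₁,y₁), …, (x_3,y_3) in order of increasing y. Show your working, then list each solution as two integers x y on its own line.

27 2
1457 108
78651 5830

d=182: √d = [13; 2,26] (ℓ=2, even), read p_1/q_1
step 0: (13, 1)  from 13·(1,0) + (0,1)
step 1: (27, 2)  from 2·(13,1) + (1,0)
(x₁, y₁) = (27, 2);  27² − 182·2² = 1 ✓
(x_2, y_2) = (27·27 + 182·2·2, 27·2 + 2·27) = (1457, 108)
(x_3, y_3) = (27·1457 + 182·2·108, 27·108 + 2·1457) = (78651, 5830)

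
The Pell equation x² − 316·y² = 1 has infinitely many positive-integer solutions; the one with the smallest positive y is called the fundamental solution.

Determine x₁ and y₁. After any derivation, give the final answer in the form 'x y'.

12799 720

d=316: √d = [17; 1,3,2,8,2,3,1,34] (ℓ=8, even), read p_7/q_7
k=0  a_k=17  p_k/q_k = 17/1
k=1  a_k=1  p_k/q_k = 18/1
k=2  a_k=3  p_k/q_k = 71/4
k=3  a_k=2  p_k/q_k = 160/9
…
k=6  a_k=3  p_k/q_k = 9937/559
k=7  a_k=1  p_k/q_k = 12799/720
fundamental: x₁=12799, y₁=720  (since 163814401 − 316·518400 = 1)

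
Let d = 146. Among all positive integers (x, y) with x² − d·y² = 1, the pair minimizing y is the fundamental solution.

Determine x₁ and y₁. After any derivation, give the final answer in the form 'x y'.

145 12

√146 = [12; 12,24, …], period ℓ=2 (even) → k=1
k=0  a_k=12  p_k/q_k = 12/1
k=1  a_k=12  p_k/q_k = 145/12
→ (145, 12).  Check: 145²=21025, 146·12²=21024, difference 1.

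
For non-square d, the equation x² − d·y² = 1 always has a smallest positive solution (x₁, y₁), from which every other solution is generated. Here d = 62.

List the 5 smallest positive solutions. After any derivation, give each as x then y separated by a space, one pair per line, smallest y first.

√62 = [7; 1,6,1,14, …], period ℓ=4 (even) → k=3
i=0: a=7 ⇒ p=7, q=1
i=1: a=1 ⇒ p=8, q=1
i=2: a=6 ⇒ p=55, q=7
i=3: a=1 ⇒ p=63, q=8
fundamental: x₁=63, y₁=8  (since 3969 − 62·64 = 1)
k=2:  x_2 = 63·63+62·8·8 = 7937,  y_2 = 63·8+8·63 = 1008
k=3:  x_3 = 63·7937+62·8·1008 = 999999,  y_3 = 63·1008+8·7937 = 127000
k=4:  x_4 = 63·999999+62·8·127000 = 125991937,  y_4 = 63·127000+8·999999 = 16000992
k=5:  x_5 = 63·125991937+62·8·16000992 = 15873984063,  y_5 = 63·16000992+8·125991937 = 2015997992

63 8
7937 1008
999999 127000
125991937 16000992
15873984063 2015997992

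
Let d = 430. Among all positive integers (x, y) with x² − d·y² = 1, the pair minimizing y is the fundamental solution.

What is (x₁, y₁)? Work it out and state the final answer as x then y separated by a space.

√430 → a₀=20, period (1,2,1,3,1,…,2,1,40); ℓ=14 even so k=13
a_0=20:  p_0=20·1+0=20,  q_0=20·0+1=1
a_1=1:  p_1=1·20+1=21,  q_1=1·1+0=1
…
a_3=1:  p_3=1·62+21=83,  q_3=1·3+1=4
a_4=3:  p_4=3·83+62=311,  q_4=3·4+3=15
…
a_6=6:  p_6=6·394+311=2675,  q_6=6·19+15=129
a_7=8:  p_7=8·2675+394=21794,  q_7=8·129+19=1051
a_8=6:  p_8=6·21794+2675=133439,  q_8=6·1051+129=6435
a_9=1:  p_9=1·133439+21794=155233,  q_9=1·6435+1051=7486
…
a_11=1:  p_11=1·599138+155233=754371,  q_11=1·28893+7486=36379
a_12=2:  p_12=2·754371+599138=2107880,  q_12=2·36379+28893=101651
a_13=1:  p_13=1·2107880+754371=2862251,  q_13=1·101651+36379=138030
(x₁, y₁) = (2862251, 138030);  2862251² − 430·138030² = 1 ✓

2862251 138030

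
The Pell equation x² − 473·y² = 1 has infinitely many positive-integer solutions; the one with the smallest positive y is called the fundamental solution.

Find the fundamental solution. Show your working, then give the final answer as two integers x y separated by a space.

d=473: √d = [21; 1,2,1,42] (ℓ=4, even), read p_3/q_3
a_0=21:  p_0=21·1+0=21,  q_0=21·0+1=1
a_1=1:  p_1=1·21+1=22,  q_1=1·1+0=1
a_2=2:  p_2=2·22+21=65,  q_2=2·1+1=3
a_3=1:  p_3=1·65+22=87,  q_3=1·3+1=4
→ (87, 4).  Check: 87²=7569, 473·4²=7568, difference 1.

87 4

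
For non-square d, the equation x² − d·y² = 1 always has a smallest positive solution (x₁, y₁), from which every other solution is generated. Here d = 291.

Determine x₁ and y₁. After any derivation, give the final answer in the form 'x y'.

√291 → a₀=17, period (17,34); ℓ=2 even so k=1
i=0: a=17 ⇒ p=17, q=1
i=1: a=17 ⇒ p=290, q=17
(x₁, y₁) = (290, 17);  290² − 291·17² = 1 ✓

290 17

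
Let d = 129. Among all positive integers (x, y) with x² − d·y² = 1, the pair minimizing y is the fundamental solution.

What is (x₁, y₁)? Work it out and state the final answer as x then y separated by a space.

[11; 2,1,3,1,6,1,3,1,2,22] for √129; ℓ=10 ⇒ convergent index 9
k=0  a_k=11  p_k/q_k = 11/1
k=1  a_k=2  p_k/q_k = 23/2
k=2  a_k=1  p_k/q_k = 34/3
…
k=6  a_k=1  p_k/q_k = 1238/109
k=7  a_k=3  p_k/q_k = 4793/422
k=8  a_k=1  p_k/q_k = 6031/531
k=9  a_k=2  p_k/q_k = 16855/1484
fundamental: x₁=16855, y₁=1484  (since 284091025 − 129·2202256 = 1)

16855 1484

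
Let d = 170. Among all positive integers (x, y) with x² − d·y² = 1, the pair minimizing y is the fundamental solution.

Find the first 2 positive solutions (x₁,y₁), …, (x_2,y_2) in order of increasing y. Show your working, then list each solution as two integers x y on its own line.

339 26
229841 17628

√170 = [13; 26, …], period ℓ=1 (odd) → k=1
a_0=13:  p_0=13·1+0=13,  q_0=13·0+1=1
a_1=26:  p_1=26·13+1=339,  q_1=26·1+0=26
(x₁, y₁) = (339, 26);  339² − 170·26² = 1 ✓
(339+26√170)^2 = 229841 + 17628√170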